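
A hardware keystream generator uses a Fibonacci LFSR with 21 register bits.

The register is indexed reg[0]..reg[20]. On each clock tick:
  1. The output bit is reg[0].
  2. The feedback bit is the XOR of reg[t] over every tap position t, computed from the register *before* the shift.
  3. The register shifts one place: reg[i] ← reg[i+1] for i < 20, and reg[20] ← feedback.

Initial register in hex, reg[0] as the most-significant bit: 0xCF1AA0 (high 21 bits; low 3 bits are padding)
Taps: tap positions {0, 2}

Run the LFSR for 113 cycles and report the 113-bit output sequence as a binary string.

k : reg_k → out_k, fb_k
0: 110011110001101010100 → 1, fb=1
1: 100111100011010101001 → 1, fb=1
2: 001111000110101010011 → 0, fb=1
3: 011110001101010100111 → 0, fb=1
4: 111100011010101001111 → 1, fb=0
5: 111000110101010011110 → 1, fb=0
6: 110001101010100111100 → 1, fb=1
7: 100011010101001111001 → 1, fb=1
8: 000110101010011110011 → 0, fb=0
9: 001101010100111100110 → 0, fb=1
10: 011010101001111001101 → 0, fb=1
11: 110101010011110011011 → 1, fb=1
12: 101010100111100110111 → 1, fb=0
13: 010101001111001101110 → 0, fb=0
14: 101010011110011011100 → 1, fb=0
15: 010100111100110111000 → 0, fb=0
16: 101001111001101110000 → 1, fb=0
17: 010011110011011100000 → 0, fb=0
18: 100111100110111000000 → 1, fb=1
19: 001111001101110000001 → 0, fb=1
20: 011110011011100000011 → 0, fb=1
21: 111100110111000000111 → 1, fb=0
22: 111001101110000001110 → 1, fb=0
23: 110011011100000011100 → 1, fb=1
24: 100110111000000111001 → 1, fb=1
25: 001101110000001110011 → 0, fb=1
26: 011011100000011100111 → 0, fb=1
27: 110111000000111001111 → 1, fb=1
28: 101110000001110011111 → 1, fb=0
29: 011100000011100111110 → 0, fb=1
30: 111000000111001111101 → 1, fb=0
31: 110000001110011111010 → 1, fb=1
32: 100000011100111110101 → 1, fb=1
33: 000000111001111101011 → 0, fb=0
34: 000001110011111010110 → 0, fb=0
35: 000011100111110101100 → 0, fb=0
36: 000111001111101011000 → 0, fb=0
37: 001110011111010110000 → 0, fb=1
38: 011100111110101100001 → 0, fb=1
39: 111001111101011000011 → 1, fb=0
40: 110011111010110000110 → 1, fb=1
41: 100111110101100001101 → 1, fb=1
42: 001111101011000011011 → 0, fb=1
43: 011111010110000110111 → 0, fb=1
44: 111110101100001101111 → 1, fb=0
45: 111101011000011011110 → 1, fb=0
46: 111010110000110111100 → 1, fb=0
47: 110101100001101111000 → 1, fb=1
48: 101011000011011110001 → 1, fb=0
49: 010110000110111100010 → 0, fb=0
50: 101100001101111000100 → 1, fb=0
51: 011000011011110001000 → 0, fb=1
52: 110000110111100010001 → 1, fb=1
53: 100001101111000100011 → 1, fb=1
54: 000011011110001000111 → 0, fb=0
55: 000110111100010001110 → 0, fb=0
56: 001101111000100011100 → 0, fb=1
57: 011011110001000111001 → 0, fb=1
58: 110111100010001110011 → 1, fb=1
59: 101111000100011100111 → 1, fb=0
60: 011110001000111001110 → 0, fb=1
61: 111100010001110011101 → 1, fb=0
62: 111000100011100111010 → 1, fb=0
63: 110001000111001110100 → 1, fb=1
64: 100010001110011101001 → 1, fb=1
65: 000100011100111010011 → 0, fb=0
66: 001000111001110100110 → 0, fb=1
67: 010001110011101001101 → 0, fb=0
68: 100011100111010011010 → 1, fb=1
69: 000111001110100110101 → 0, fb=0
70: 001110011101001101010 → 0, fb=1
71: 011100111010011010101 → 0, fb=1
72: 111001110100110101011 → 1, fb=0
73: 110011101001101010110 → 1, fb=1
74: 100111010011010101101 → 1, fb=1
75: 001110100110101011011 → 0, fb=1
76: 011101001101010110111 → 0, fb=1
77: 111010011010101101111 → 1, fb=0
78: 110100110101011011110 → 1, fb=1
79: 101001101010110111101 → 1, fb=0
80: 010011010101101111010 → 0, fb=0
81: 100110101011011110100 → 1, fb=1
82: 001101010110111101001 → 0, fb=1
83: 011010101101111010011 → 0, fb=1
84: 110101011011110100111 → 1, fb=1
85: 101010110111101001111 → 1, fb=0
86: 010101101111010011110 → 0, fb=0
87: 101011011110100111100 → 1, fb=0
88: 010110111101001111000 → 0, fb=0
89: 101101111010011110000 → 1, fb=0
90: 011011110100111100000 → 0, fb=1
91: 110111101001111000001 → 1, fb=1
92: 101111010011110000011 → 1, fb=0
93: 011110100111100000110 → 0, fb=1
94: 111101001111000001101 → 1, fb=0
95: 111010011110000011010 → 1, fb=0
96: 110100111100000110100 → 1, fb=1
97: 101001111000001101001 → 1, fb=0
98: 010011110000011010010 → 0, fb=0
99: 100111100000110100100 → 1, fb=1
100: 001111000001101001001 → 0, fb=1
101: 011110000011010010011 → 0, fb=1
102: 111100000110100100111 → 1, fb=0
103: 111000001101001001110 → 1, fb=0
104: 110000011010010011100 → 1, fb=1
105: 100000110100100111001 → 1, fb=1
106: 000001101001001110011 → 0, fb=0
107: 000011010010011100110 → 0, fb=0
108: 000110100100111001100 → 0, fb=0
109: 001101001001110011000 → 0, fb=1
110: 011010010011100110001 → 0, fb=1
111: 110100100111001100011 → 1, fb=1
112: 101001001110011000111 → 1, fb=0

11001111000110101010011110011011100000011100111110101100001101111000100011100111010011010101101111010011110000011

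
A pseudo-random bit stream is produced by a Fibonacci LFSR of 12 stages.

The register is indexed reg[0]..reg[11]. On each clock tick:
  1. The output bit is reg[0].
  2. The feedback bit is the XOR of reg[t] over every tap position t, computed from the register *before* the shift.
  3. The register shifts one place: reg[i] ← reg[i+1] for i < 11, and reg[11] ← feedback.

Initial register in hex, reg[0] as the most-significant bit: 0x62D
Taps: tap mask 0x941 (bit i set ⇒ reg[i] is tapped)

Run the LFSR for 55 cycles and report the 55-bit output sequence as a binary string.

k : reg_k → out_k, fb_k
0: 011000101101 → 0, fb=1
1: 110001011011 → 1, fb=1
2: 100010110111 → 1, fb=1
3: 000101101111 → 0, fb=1
4: 001011011111 → 0, fb=0
5: 010110111110 → 0, fb=0
6: 101101111100 → 1, fb=1
7: 011011111001 → 0, fb=1
8: 110111110011 → 1, fb=1
9: 101111100111 → 1, fb=1
10: 011111001111 → 0, fb=0
11: 111110011110 → 1, fb=0
12: 111100111100 → 1, fb=1
13: 111001111001 → 1, fb=0
14: 110011110010 → 1, fb=0
15: 100111100100 → 1, fb=0
16: 001111001000 → 0, fb=1
17: 011110010001 → 0, fb=1
18: 111100100011 → 1, fb=1
19: 111001000111 → 1, fb=0
20: 110010001110 → 1, fb=0
21: 100100011100 → 1, fb=0
22: 001000111000 → 0, fb=0
23: 010001110000 → 0, fb=1
24: 100011100001 → 1, fb=1
25: 000111000011 → 0, fb=1
26: 001110000111 → 0, fb=1
27: 011100001111 → 0, fb=0
28: 111000011110 → 1, fb=0
29: 110000111100 → 1, fb=1
30: 100001111001 → 1, fb=0
31: 000011110010 → 0, fb=1
32: 000111100101 → 0, fb=0
33: 001111001010 → 0, fb=1
34: 011110010101 → 0, fb=1
35: 111100101011 → 1, fb=0
36: 111001010110 → 1, fb=1
37: 110010101101 → 1, fb=0
38: 100101011010 → 1, fb=0
39: 001010110100 → 0, fb=1
40: 010101101001 → 0, fb=1
41: 101011010011 → 1, fb=0
42: 010110100110 → 0, fb=1
43: 101101001101 → 1, fb=1
44: 011010011011 → 0, fb=0
45: 110100110110 → 1, fb=0
46: 101001101100 → 1, fb=1
47: 010011011001 → 0, fb=0
48: 100110110010 → 1, fb=0
49: 001101100100 → 0, fb=1
50: 011011001001 → 0, fb=0
51: 110110010010 → 1, fb=1
52: 101100100101 → 1, fb=1
53: 011001001011 → 0, fb=0
54: 110010010110 → 1, fb=1

0110001011011111001111001000111000011110010101101001101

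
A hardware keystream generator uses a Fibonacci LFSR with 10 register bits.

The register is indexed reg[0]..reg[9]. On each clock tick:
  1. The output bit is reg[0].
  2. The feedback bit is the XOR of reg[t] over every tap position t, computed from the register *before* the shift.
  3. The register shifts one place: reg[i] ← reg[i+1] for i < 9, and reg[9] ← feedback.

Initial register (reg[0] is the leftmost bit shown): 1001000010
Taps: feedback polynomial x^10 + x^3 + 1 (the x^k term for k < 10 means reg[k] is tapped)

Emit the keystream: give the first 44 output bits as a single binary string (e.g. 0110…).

k : reg_k → out_k, fb_k
0: 1001000010 → 1, fb=0
1: 0010000100 → 0, fb=0
2: 0100001000 → 0, fb=0
3: 1000010000 → 1, fb=1
4: 0000100001 → 0, fb=0
5: 0001000010 → 0, fb=1
6: 0010000101 → 0, fb=0
7: 0100001010 → 0, fb=0
8: 1000010100 → 1, fb=1
9: 0000101001 → 0, fb=0
10: 0001010010 → 0, fb=1
11: 0010100101 → 0, fb=0
12: 0101001010 → 0, fb=1
13: 1010010101 → 1, fb=1
14: 0100101011 → 0, fb=0
15: 1001010110 → 1, fb=0
16: 0010101100 → 0, fb=0
17: 0101011000 → 0, fb=1
18: 1010110001 → 1, fb=1
19: 0101100011 → 0, fb=1
20: 1011000111 → 1, fb=0
21: 0110001110 → 0, fb=0
22: 1100011100 → 1, fb=1
23: 1000111001 → 1, fb=1
24: 0001110011 → 0, fb=1
25: 0011100111 → 0, fb=1
26: 0111001111 → 0, fb=1
27: 1110011111 → 1, fb=1
28: 1100111111 → 1, fb=1
29: 1001111111 → 1, fb=0
30: 0011111110 → 0, fb=1
31: 0111111101 → 0, fb=1
32: 1111111011 → 1, fb=0
33: 1111110110 → 1, fb=0
34: 1111101100 → 1, fb=0
35: 1111011000 → 1, fb=0
36: 1110110000 → 1, fb=1
37: 1101100001 → 1, fb=0
38: 1011000010 → 1, fb=0
39: 0110000100 → 0, fb=0
40: 1100001000 → 1, fb=1
41: 1000010001 → 1, fb=1
42: 0000100011 → 0, fb=0
43: 0001000110 → 0, fb=1

10010000100001010010101100011100111111101100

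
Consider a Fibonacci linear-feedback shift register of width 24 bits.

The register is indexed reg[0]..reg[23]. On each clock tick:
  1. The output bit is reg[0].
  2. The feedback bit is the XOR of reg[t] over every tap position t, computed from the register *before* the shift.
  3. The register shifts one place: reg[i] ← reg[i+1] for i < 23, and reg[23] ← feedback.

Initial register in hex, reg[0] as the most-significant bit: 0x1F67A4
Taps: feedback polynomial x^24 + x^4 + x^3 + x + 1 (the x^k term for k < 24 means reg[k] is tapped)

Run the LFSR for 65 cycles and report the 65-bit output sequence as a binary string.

00011111011001111010010000101100111011111000111111011100101101000

tick  register→output (feedback)
  0  000111110110011110100100→0 (0)
  1  001111101100111101001000→0 (0)
  2  011111011001111010010000→0 (1)
  3  111110110011110100100001→1 (0)
  4  111101100111101001000010→1 (1)
  5  111011001111010010000101→1 (1)
  6  110110011110100100001011→1 (0)
  7  101100111101001000010110→1 (0)
  8  011001111010010000101100→0 (1)
  9  110011110100100001011001→1 (1)
 10  100111101001000010110011→1 (1)
 11  001111010010000101100111→0 (0)
 12  011110100100001011001110→0 (1)
 13  111101001000010110011101→1 (1)
 14  111010010000101100111011→1 (1)
 15  110100100001011001110111→1 (1)
 16  101001000010110011101111→1 (1)
 17  010010000101100111011111→0 (0)
 18  100100001011001110111110→1 (0)
 19  001000010110011101111100→0 (0)
 20  010000101100111011111000→0 (1)
 21  100001011001110111110001→1 (1)
 22  000010110011101111100011→0 (1)
 23  000101100111011111000111→0 (1)
 24  001011001110111110001111→0 (1)
 25  010110011101111100011111→0 (1)
 26  101100111011111000111111→1 (0)
 27  011001110111110001111110→0 (1)
 28  110011101111100011111101→1 (1)
 29  100111011111000111111011→1 (1)
 30  001110111110001111110111→0 (0)
 31  011101111100011111101110→0 (0)
 32  111011111000111111011100→1 (1)
 33  110111110001111110111001→1 (0)
 34  101111100011111101110010→1 (1)
 35  011111000111111011100101→0 (1)
 36  111110001111110111001011→1 (0)
 37  111100011111101110010110→1 (1)
 38  111000111111011100101101→1 (0)
 39  110001111110111001011010→1 (0)
 40  100011111101110010110100→1 (0)
 41  000111111011100101101000→0 (0)
 42  001111110111001011010000→0 (0)
 43  011111101110010110100000→0 (1)
 44  111111011100101101000001→1 (0)
 45  111110111001011010000010→1 (0)
 46  111101110010110100000100→1 (1)
 47  111011100101101000001001→1 (1)
 48  110111001011010000010011→1 (0)
 49  101110010110100000100110→1 (1)
 50  011100101101000001001101→0 (0)
 51  111001011010000010011010→1 (0)
 52  110010110100000100110100→1 (1)
 53  100101101000001001101001→1 (0)
 54  001011010000010011010010→0 (1)
 55  010110100000100110100101→0 (1)
 56  101101000001001101001011→1 (0)
 57  011010000010011010010110→0 (0)
 58  110100000100110100101100→1 (1)
 59  101000001001101001011001→1 (1)
 60  010000010011010010110011→0 (1)
 61  100000100110100101100111→1 (1)
 62  000001001101001011001111→0 (0)
 63  000010011010010110011110→0 (1)
 64  000100110100101100111101→0 (1)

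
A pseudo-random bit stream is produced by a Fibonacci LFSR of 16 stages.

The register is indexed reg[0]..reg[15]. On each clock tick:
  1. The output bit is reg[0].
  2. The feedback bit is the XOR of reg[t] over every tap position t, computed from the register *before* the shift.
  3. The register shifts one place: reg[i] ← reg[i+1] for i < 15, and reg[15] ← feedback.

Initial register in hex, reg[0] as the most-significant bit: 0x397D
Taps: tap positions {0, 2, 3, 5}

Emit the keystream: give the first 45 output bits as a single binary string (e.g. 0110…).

k : reg_k → out_k, fb_k
0: 0011100101111101 → 0, fb=0
1: 0111001011111010 → 0, fb=0
2: 1110010111110100 → 1, fb=1
3: 1100101111101001 → 1, fb=1
4: 1001011111010011 → 1, fb=1
5: 0010111110100111 → 0, fb=0
6: 0101111101001110 → 0, fb=0
7: 1011111010011100 → 1, fb=0
8: 0111110100111000 → 0, fb=1
9: 1111101001110001 → 1, fb=1
10: 1111010011100011 → 1, fb=0
11: 1110100111000110 → 1, fb=0
12: 1101001110001100 → 1, fb=0
13: 1010011100011000 → 1, fb=1
14: 0100111000110001 → 0, fb=1
15: 1001110001100011 → 1, fb=1
16: 0011100011000111 → 0, fb=0
17: 0111000110001110 → 0, fb=0
18: 1110001100011100 → 1, fb=0
19: 1100011000111000 → 1, fb=0
20: 1000110001110000 → 1, fb=0
21: 0001100011100000 → 0, fb=1
22: 0011000111000001 → 0, fb=0
23: 0110001110000010 → 0, fb=1
24: 1100011100000101 → 1, fb=0
25: 1000111000001010 → 1, fb=0
26: 0001110000010100 → 0, fb=0
27: 0011100000101000 → 0, fb=0
28: 0111000001010000 → 0, fb=0
29: 1110000010100000 → 1, fb=0
30: 1100000101000000 → 1, fb=1
31: 1000001010000001 → 1, fb=1
32: 0000010100000011 → 0, fb=1
33: 0000101000000111 → 0, fb=0
34: 0001010000001110 → 0, fb=0
35: 0010100000011100 → 0, fb=1
36: 0101000000111001 → 0, fb=1
37: 1010000001110011 → 1, fb=0
38: 0100000011100110 → 0, fb=0
39: 1000000111001100 → 1, fb=1
40: 0000001110011001 → 0, fb=0
41: 0000011100110010 → 0, fb=1
42: 0000111001100101 → 0, fb=1
43: 0001110011001011 → 0, fb=0
44: 0011100110010110 → 0, fb=0

001110010111110100111000110001110000010100000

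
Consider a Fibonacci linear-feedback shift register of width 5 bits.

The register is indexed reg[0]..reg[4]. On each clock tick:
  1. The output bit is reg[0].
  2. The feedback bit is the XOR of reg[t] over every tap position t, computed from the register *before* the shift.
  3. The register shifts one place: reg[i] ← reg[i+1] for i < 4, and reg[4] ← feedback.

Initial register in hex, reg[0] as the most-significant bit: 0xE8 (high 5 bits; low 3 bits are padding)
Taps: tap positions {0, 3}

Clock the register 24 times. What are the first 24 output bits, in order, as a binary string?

tick  register→output (feedback)
  0  11101→1 (1)
  1  11011→1 (0)
  2  10110→1 (0)
  3  01100→0 (0)
  4  11000→1 (1)
  5  10001→1 (1)
  6  00011→0 (1)
  7  00111→0 (1)
  8  01111→0 (1)
  9  11111→1 (0)
 10  11110→1 (0)
 11  11100→1 (1)
 12  11001→1 (1)
 13  10011→1 (0)
 14  00110→0 (1)
 15  01101→0 (0)
 16  11010→1 (0)
 17  10100→1 (1)
 18  01001→0 (0)
 19  10010→1 (0)
 20  00100→0 (0)
 21  01000→0 (0)
 22  10000→1 (1)
 23  00001→0 (0)

111011000111110011010010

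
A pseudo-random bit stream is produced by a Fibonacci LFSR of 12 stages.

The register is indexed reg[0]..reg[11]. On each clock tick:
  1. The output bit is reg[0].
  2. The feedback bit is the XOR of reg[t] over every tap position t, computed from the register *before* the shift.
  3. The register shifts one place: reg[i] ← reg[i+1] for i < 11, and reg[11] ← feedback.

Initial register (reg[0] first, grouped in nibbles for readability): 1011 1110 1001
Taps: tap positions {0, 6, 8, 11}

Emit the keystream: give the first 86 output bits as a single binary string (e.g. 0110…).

10111110100100001100010001101101110010011011111011110101101111000100101110011101111000

k : reg_k → out_k, fb_k
0: 101111101001 → 1, fb=0
1: 011111010010 → 0, fb=0
2: 111110100100 → 1, fb=0
3: 111101001000 → 1, fb=0
4: 111010010000 → 1, fb=1
5: 110100100001 → 1, fb=1
6: 101001000011 → 1, fb=0
7: 010010000110 → 0, fb=0
8: 100100001100 → 1, fb=0
9: 001000011000 → 0, fb=1
10: 010000110001 → 0, fb=0
11: 100001100010 → 1, fb=0
12: 000011000100 → 0, fb=0
13: 000110001000 → 0, fb=1
14: 001100010001 → 0, fb=1
15: 011000100011 → 0, fb=0
16: 110001000110 → 1, fb=1
17: 100010001101 → 1, fb=1
18: 000100011011 → 0, fb=0
19: 001000110110 → 0, fb=1
20: 010001101101 → 0, fb=1
21: 100011011011 → 1, fb=1
22: 000110110111 → 0, fb=0
23: 001101101110 → 0, fb=0
24: 011011011100 → 0, fb=1
25: 110110111001 → 1, fb=0
26: 101101110010 → 1, fb=0
27: 011011100100 → 0, fb=1
28: 110111001001 → 1, fb=1
29: 101110010011 → 1, fb=0
30: 011100100110 → 0, fb=1
31: 111001001101 → 1, fb=1
32: 110010011011 → 1, fb=1
33: 100100110111 → 1, fb=1
34: 001001101111 → 0, fb=1
35: 010011011111 → 0, fb=0
36: 100110111110 → 1, fb=1
37: 001101111101 → 0, fb=1
38: 011011111011 → 0, fb=1
39: 110111110111 → 1, fb=1
40: 101111101111 → 1, fb=0
41: 011111011110 → 0, fb=1
42: 111110111101 → 1, fb=0
43: 111101111010 → 1, fb=1
44: 111011110101 → 1, fb=1
45: 110111101011 → 1, fb=0
46: 101111010110 → 1, fb=1
47: 011110101101 → 0, fb=1
48: 111101011011 → 1, fb=1
49: 111010110111 → 1, fb=1
50: 110101101111 → 1, fb=0
51: 101011011110 → 1, fb=0
52: 010110111100 → 0, fb=0
53: 101101111000 → 1, fb=1
54: 011011110001 → 0, fb=0
55: 110111100010 → 1, fb=0
56: 101111000100 → 1, fb=1
57: 011110001001 → 0, fb=0
58: 111100010010 → 1, fb=1
59: 111000100101 → 1, fb=1
60: 110001001011 → 1, fb=1
61: 100010010111 → 1, fb=0
62: 000100101110 → 0, fb=0
63: 001001011100 → 0, fb=1
64: 010010111001 → 0, fb=1
65: 100101110011 → 1, fb=1
66: 001011100111 → 0, fb=0
67: 010111001110 → 0, fb=1
68: 101110011101 → 1, fb=1
69: 011100111011 → 0, fb=1
70: 111001110111 → 1, fb=1
71: 110011101111 → 1, fb=0
72: 100111011110 → 1, fb=0
73: 001110111100 → 0, fb=0
74: 011101111000 → 0, fb=0
75: 111011110000 → 1, fb=0
76: 110111100000 → 1, fb=0
77: 101111000000 → 1, fb=1
78: 011110000001 → 0, fb=1
79: 111100000011 → 1, fb=0
80: 111000000110 → 1, fb=1
81: 110000001101 → 1, fb=1
82: 100000011011 → 1, fb=1
83: 000000110111 → 0, fb=0
84: 000001101110 → 0, fb=0
85: 000011011100 → 0, fb=1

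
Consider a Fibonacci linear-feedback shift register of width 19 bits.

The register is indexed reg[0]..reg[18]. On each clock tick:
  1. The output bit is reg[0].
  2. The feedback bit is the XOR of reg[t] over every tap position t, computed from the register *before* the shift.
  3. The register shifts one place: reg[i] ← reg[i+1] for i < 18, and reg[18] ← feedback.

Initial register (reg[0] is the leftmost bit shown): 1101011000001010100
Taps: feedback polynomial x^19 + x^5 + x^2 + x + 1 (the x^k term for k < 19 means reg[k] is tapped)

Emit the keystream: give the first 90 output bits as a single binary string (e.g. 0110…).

110101100000101010011100011011001100101100010011111000100110000011111100011001111010111100

tick  register→output (feedback)
  0  1101011000001010100→1 (1)
  1  1010110000010101001→1 (1)
  2  0101100000101010011→0 (1)
  3  1011000001010100111→1 (0)
  4  0110000010101001110→0 (0)
  5  1100000101010011100→1 (0)
  6  1000001010100111000→1 (1)
  7  0000010101001110001→0 (1)
  8  0000101010011100011→0 (0)
  9  0001010100111000110→0 (1)
 10  0010101001110001101→0 (1)
 11  0101010011100011011→0 (0)
 12  1010100111000110110→1 (0)
 13  0101001110001101100→0 (1)
 14  1010011100011011001→1 (1)
 15  0100111000110110011→0 (0)
 16  1001110001101100110→1 (0)
 17  0011100011011001100→0 (1)
 18  0111000110110011001→0 (0)
 19  1110001101100110010→1 (1)
 20  1100011011001100101→1 (1)
 21  1000110110011001011→1 (0)
 22  0001101100110010110→0 (0)
 23  0011011001100101100→0 (0)
 24  0110110011001011000→0 (1)
 25  1101100110010110001→1 (0)
 26  1011001100101100010→1 (0)
 27  0110011001011000100→0 (1)
 28  1100110010110001001→1 (1)
 29  1001100101100010011→1 (1)
 30  0011001011000100111→0 (1)
 31  0110010110001001111→0 (1)
 32  1100101100010011111→1 (0)
 33  1001011000100111110→1 (0)
 34  0010110001001111100→0 (0)
 35  0101100010011111000→0 (1)
 36  1011000100111110001→1 (0)
 37  0110001001111100010→0 (0)
 38  1100010011111000100→1 (1)
 39  1000100111110001001→1 (1)
 40  0001001111100010011→0 (0)
 41  0010011111000100110→0 (0)
 42  0100111110001001100→0 (0)
 43  1001111100010011000→1 (0)
 44  0011111000100110000→0 (0)
 45  0111110001001100000→0 (1)
 46  1111100010011000001→1 (1)
 47  1111000100110000011→1 (1)
 48  1110001001100000111→1 (1)
 49  1100010011000001111→1 (1)
 50  1000100110000011111→1 (1)
 51  0001001100000111111→0 (0)
 52  0010011000001111110→0 (0)
 53  0100110000011111100→0 (0)
 54  1001100000111111000→1 (1)
 55  0011000001111110001→0 (1)
 56  0110000011111100011→0 (0)
 57  1100000111111000110→1 (0)
 58  1000001111110001100→1 (1)
 59  0000011111100011001→0 (1)
 60  0000111111000110011→0 (1)
 61  0001111110001100111→0 (1)
 62  0011111100011001111→0 (0)
 63  0111111000110011110→0 (1)
 64  1111110001100111101→1 (0)
 65  1111100011001111010→1 (1)
 66  1111000110011110101→1 (1)
 67  1110001100111101011→1 (1)
 68  1100011001111010111→1 (1)
 69  1000110011110101111→1 (0)
 70  0001100111101011110→0 (0)
 71  0011001111010111100→0 (1)
 72  0110011110101111001→0 (1)
 73  1100111101011110011→1 (1)
 74  1001111010111100111→1 (0)
 75  0011110101111001110→0 (0)
 76  0111101011110011100→0 (0)
 77  1111010111100111000→1 (0)
 78  1110101111001110000→1 (1)
 79  1101011110011100001→1 (1)
 80  1010111100111000011→1 (1)
 81  0101111001110000111→0 (0)
 82  1011110011100001110→1 (1)
 83  0111100111000011101→0 (0)
 84  1111001110000111010→1 (1)
 85  1110011100001110101→1 (0)
 86  1100111000011101010→1 (1)
 87  1001110000111010101→1 (0)
 88  0011100001110101010→0 (1)
 89  0111000011101010101→0 (0)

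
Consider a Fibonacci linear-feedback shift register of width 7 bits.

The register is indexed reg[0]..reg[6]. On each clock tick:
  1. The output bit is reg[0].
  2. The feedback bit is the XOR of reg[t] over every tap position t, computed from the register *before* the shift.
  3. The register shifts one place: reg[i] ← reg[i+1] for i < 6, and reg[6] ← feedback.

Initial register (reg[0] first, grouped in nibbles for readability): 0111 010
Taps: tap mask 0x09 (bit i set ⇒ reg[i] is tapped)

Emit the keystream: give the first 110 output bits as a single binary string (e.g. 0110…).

step | reg (before) | out | fb
   0 | 0111010 | 0 | 1
   1 | 1110101 | 1 | 1
   2 | 1101011 | 1 | 0
   3 | 1010110 | 1 | 1
   4 | 0101101 | 0 | 1
   5 | 1011011 | 1 | 0
   6 | 0110110 | 0 | 0
   7 | 1101100 | 1 | 0
   8 | 1011000 | 1 | 0
   9 | 0110000 | 0 | 0
  10 | 1100000 | 1 | 1
  11 | 1000001 | 1 | 1
  12 | 0000011 | 0 | 0
  13 | 0000110 | 0 | 0
  14 | 0001100 | 0 | 1
  15 | 0011001 | 0 | 1
  16 | 0110011 | 0 | 0
  17 | 1100110 | 1 | 1
  18 | 1001101 | 1 | 0
  19 | 0011010 | 0 | 1
  20 | 0110101 | 0 | 0
  21 | 1101010 | 1 | 0
  22 | 1010100 | 1 | 1
  23 | 0101001 | 0 | 1
  24 | 1010011 | 1 | 1
  25 | 0100111 | 0 | 0
  26 | 1001110 | 1 | 0
  27 | 0011100 | 0 | 1
  28 | 0111001 | 0 | 1
  29 | 1110011 | 1 | 1
  30 | 1100111 | 1 | 1
  31 | 1001111 | 1 | 0
  32 | 0011110 | 0 | 1
  33 | 0111101 | 0 | 1
  34 | 1111011 | 1 | 0
  35 | 1110110 | 1 | 1
  36 | 1101101 | 1 | 0
  37 | 1011010 | 1 | 0
  38 | 0110100 | 0 | 0
  39 | 1101000 | 1 | 0
  40 | 1010000 | 1 | 1
  41 | 0100001 | 0 | 0
  42 | 1000010 | 1 | 1
  43 | 0000101 | 0 | 0
  44 | 0001010 | 0 | 1
  45 | 0010101 | 0 | 0
  46 | 0101010 | 0 | 1
  47 | 1010101 | 1 | 1
  48 | 0101011 | 0 | 1
  49 | 1010111 | 1 | 1
  50 | 0101111 | 0 | 1
  51 | 1011111 | 1 | 0
  52 | 0111110 | 0 | 1
  53 | 1111101 | 1 | 0
  54 | 1111010 | 1 | 0
  55 | 1110100 | 1 | 1
  56 | 1101001 | 1 | 0
  57 | 1010010 | 1 | 1
  58 | 0100101 | 0 | 0
  59 | 1001010 | 1 | 0
  60 | 0010100 | 0 | 0
  61 | 0101000 | 0 | 1
  62 | 1010001 | 1 | 1
  63 | 0100011 | 0 | 0
  64 | 1000110 | 1 | 1
  65 | 0001101 | 0 | 1
  66 | 0011011 | 0 | 1
  67 | 0110111 | 0 | 0
  68 | 1101110 | 1 | 0
  69 | 1011100 | 1 | 0
  70 | 0111000 | 0 | 1
  71 | 1110001 | 1 | 1
  72 | 1100011 | 1 | 1
  73 | 1000111 | 1 | 1
  74 | 0001111 | 0 | 1
  75 | 0011111 | 0 | 1
  76 | 0111111 | 0 | 1
  77 | 1111111 | 1 | 0
  78 | 1111110 | 1 | 0
  79 | 1111100 | 1 | 0
  80 | 1111000 | 1 | 0
  81 | 1110000 | 1 | 1
  82 | 1100001 | 1 | 1
  83 | 1000011 | 1 | 1
  84 | 0000111 | 0 | 0
  85 | 0001110 | 0 | 1
  86 | 0011101 | 0 | 1
  87 | 0111011 | 0 | 1
  88 | 1110111 | 1 | 1
  89 | 1101111 | 1 | 0
  90 | 1011110 | 1 | 0
  91 | 0111100 | 0 | 1
  92 | 1111001 | 1 | 0
  93 | 1110010 | 1 | 1
  94 | 1100101 | 1 | 1
  95 | 1001011 | 1 | 0
  96 | 0010110 | 0 | 0
  97 | 0101100 | 0 | 1
  98 | 1011001 | 1 | 0
  99 | 0110010 | 0 | 0
 100 | 1100100 | 1 | 1
 101 | 1001001 | 1 | 0
 102 | 0010010 | 0 | 0
 103 | 0100100 | 0 | 0
 104 | 1001000 | 1 | 0
 105 | 0010000 | 0 | 0
 106 | 0100000 | 0 | 0
 107 | 1000000 | 1 | 1
 108 | 0000001 | 0 | 0
 109 | 0000010 | 0 | 0

01110101101100000110011010100111001111011010000101010111110100101000110111000111111100001110111100101100100100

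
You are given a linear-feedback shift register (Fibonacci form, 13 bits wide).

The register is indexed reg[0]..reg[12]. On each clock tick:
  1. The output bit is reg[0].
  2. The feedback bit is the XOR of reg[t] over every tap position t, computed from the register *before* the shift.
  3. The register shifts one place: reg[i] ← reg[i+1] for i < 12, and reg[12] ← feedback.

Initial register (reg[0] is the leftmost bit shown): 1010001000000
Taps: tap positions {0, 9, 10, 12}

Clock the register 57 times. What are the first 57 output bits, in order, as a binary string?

tick  register→output (feedback)
  0  1010001000000→1 (1)
  1  0100010000001→0 (1)
  2  1000100000011→1 (0)
  3  0001000000110→0 (1)
  4  0010000001101→0 (1)
  5  0100000011011→0 (0)
  6  1000000110110→1 (0)
  7  0000001101100→0 (0)
  8  0000011011000→0 (1)
  9  0000110110001→0 (1)
 10  0001101100011→0 (1)
 11  0011011000111→0 (0)
 12  0110110001110→0 (0)
 13  1101100011100→1 (1)
 14  1011000111001→1 (1)
 15  0110001110011→0 (1)
 16  1100011100111→1 (1)
 17  1000111001111→1 (0)
 18  0001110011110→0 (0)
 19  0011100111100→0 (0)
 20  0111001111000→0 (1)
 21  1110011110001→1 (0)
 22  1100111100010→1 (1)
 23  1001111000101→1 (1)
 24  0011110001011→0 (0)
 25  0111100010110→0 (1)
 26  1111000101101→1 (0)
 27  1110001011010→1 (0)
 28  1100010110100→1 (0)
 29  1000101101000→1 (0)
 30  0001011010000→0 (0)
 31  0010110100000→0 (0)
 32  0101101000000→0 (0)
 33  1011010000000→1 (1)
 34  0110100000001→0 (1)
 35  1101000000011→1 (0)
 36  1010000000110→1 (0)
 37  0100000001100→0 (0)
 38  1000000011000→1 (0)
 39  0000000110000→0 (0)
 40  0000001100000→0 (0)
 41  0000011000000→0 (0)
 42  0000110000000→0 (0)
 43  0001100000000→0 (0)
 44  0011000000000→0 (0)
 45  0110000000000→0 (0)
 46  1100000000000→1 (1)
 47  1000000000001→1 (0)
 48  0000000000010→0 (0)
 49  0000000000100→0 (1)
 50  0000000001001→0 (0)
 51  0000000010010→0 (0)
 52  0000000100100→0 (1)
 53  0000001001001→0 (0)
 54  0000010010010→0 (0)
 55  0000100100100→0 (1)
 56  0001001001001→0 (0)

101000100000011011000111001111000101101000000011000000000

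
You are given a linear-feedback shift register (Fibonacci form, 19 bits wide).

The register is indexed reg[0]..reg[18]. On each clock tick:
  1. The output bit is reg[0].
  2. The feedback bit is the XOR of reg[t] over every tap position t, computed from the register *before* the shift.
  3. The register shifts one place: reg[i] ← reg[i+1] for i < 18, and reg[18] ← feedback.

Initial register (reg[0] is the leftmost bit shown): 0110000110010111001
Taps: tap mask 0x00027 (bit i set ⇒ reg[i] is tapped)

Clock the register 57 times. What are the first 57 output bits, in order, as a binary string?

k : reg_k → out_k, fb_k
0: 0110000110010111001 → 0, fb=0
1: 1100001100101110010 → 1, fb=0
2: 1000011001011100100 → 1, fb=0
3: 0000110010111001000 → 0, fb=1
4: 0001100101110010001 → 0, fb=0
5: 0011001011100100010 → 0, fb=1
6: 0110010111001000101 → 0, fb=1
7: 1100101110010001011 → 1, fb=0
8: 1001011100100010110 → 1, fb=0
9: 0010111001000101100 → 0, fb=0
10: 0101110010001011000 → 0, fb=0
11: 1011100100010110000 → 1, fb=0
12: 0111001000101100000 → 0, fb=0
13: 1110010001011000000 → 1, fb=0
14: 1100100010110000000 → 1, fb=0
15: 1001000101100000000 → 1, fb=1
16: 0010001011000000001 → 0, fb=1
17: 0100010110000000011 → 0, fb=0
18: 1000101100000000110 → 1, fb=1
19: 0001011000000001101 → 0, fb=1
20: 0010110000000011011 → 0, fb=0
21: 0101100000000110110 → 0, fb=1
22: 1011000000001101101 → 1, fb=0
23: 0110000000011011010 → 0, fb=0
24: 1100000000110110100 → 1, fb=0
25: 1000000001101101000 → 1, fb=1
26: 0000000011011010001 → 0, fb=0
27: 0000000110110100010 → 0, fb=0
28: 0000001101101000100 → 0, fb=0
29: 0000011011010001000 → 0, fb=1
30: 0000110110100010001 → 0, fb=1
31: 0001101101000100011 → 0, fb=0
32: 0011011010001000110 → 0, fb=0
33: 0110110100010001100 → 0, fb=1
34: 1101101000100011001 → 1, fb=0
35: 1011010001000110010 → 1, fb=1
36: 0110100010001100101 → 0, fb=0
37: 1101000100011001010 → 1, fb=0
38: 1010001000110010100 → 1, fb=0
39: 0100010001100101000 → 0, fb=0
40: 1000100011001010000 → 1, fb=1
41: 0001000110010100001 → 0, fb=0
42: 0010001100101000010 → 0, fb=1
43: 0100011001010000101 → 0, fb=0
44: 1000110010100001010 → 1, fb=0
45: 0001100101000010100 → 0, fb=0
46: 0011001010000101000 → 0, fb=1
47: 0110010100001010001 → 0, fb=1
48: 1100101000010100011 → 1, fb=0
49: 1001010000101000110 → 1, fb=0
50: 0010100001010001100 → 0, fb=1
51: 0101000010100011001 → 0, fb=1
52: 1010000101000110011 → 1, fb=0
53: 0100001010001100110 → 0, fb=1
54: 1000010100011001101 → 1, fb=0
55: 0000101000110011010 → 0, fb=0
56: 0001010001100110100 → 0, fb=1

011000011001011100100010110000000011011010001000110010100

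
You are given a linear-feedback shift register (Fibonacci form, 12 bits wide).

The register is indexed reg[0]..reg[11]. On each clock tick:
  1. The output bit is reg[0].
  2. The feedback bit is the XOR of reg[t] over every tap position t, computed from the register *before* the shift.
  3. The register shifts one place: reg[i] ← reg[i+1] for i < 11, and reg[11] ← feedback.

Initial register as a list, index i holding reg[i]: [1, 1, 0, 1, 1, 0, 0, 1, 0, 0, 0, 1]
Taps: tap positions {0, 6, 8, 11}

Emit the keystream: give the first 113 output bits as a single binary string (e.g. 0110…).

k : reg_k → out_k, fb_k
0: 110110010001 → 1, fb=0
1: 101100100010 → 1, fb=0
2: 011001000100 → 0, fb=0
3: 110010001000 → 1, fb=0
4: 100100010000 → 1, fb=1
5: 001000100001 → 0, fb=0
6: 010001000010 → 0, fb=0
7: 100010000100 → 1, fb=1
8: 000100001001 → 0, fb=0
9: 001000010010 → 0, fb=0
10: 010000100100 → 0, fb=1
11: 100001001001 → 1, fb=1
12: 000010010011 → 0, fb=1
13: 000100100111 → 0, fb=0
14: 001001001110 → 0, fb=1
15: 010010011101 → 0, fb=0
16: 100100111010 → 1, fb=1
17: 001001110101 → 0, fb=0
18: 010011101010 → 0, fb=0
19: 100111010100 → 1, fb=1
20: 001110101001 → 0, fb=1
21: 011101010011 → 0, fb=1
22: 111010100111 → 1, fb=1
23: 110101001111 → 1, fb=1
24: 101010011111 → 1, fb=1
25: 010100111111 → 0, fb=1
26: 101001111111 → 1, fb=0
27: 010011111110 → 0, fb=0
28: 100111111100 → 1, fb=1
29: 001111111001 → 0, fb=1
30: 011111110011 → 0, fb=0
31: 111111100110 → 1, fb=0
32: 111111001100 → 1, fb=0
33: 111110011000 → 1, fb=0
34: 111100110000 → 1, fb=0
35: 111001100000 → 1, fb=0
36: 110011000000 → 1, fb=1
37: 100110000001 → 1, fb=0
38: 001100000010 → 0, fb=0
39: 011000000100 → 0, fb=0
40: 110000001000 → 1, fb=0
41: 100000010000 → 1, fb=1
42: 000000100001 → 0, fb=0
43: 000001000010 → 0, fb=0
44: 000010000100 → 0, fb=0
45: 000100001000 → 0, fb=1
46: 001000010001 → 0, fb=1
47: 010000100011 → 0, fb=0
48: 100001000110 → 1, fb=1
49: 000010001101 → 0, fb=0
50: 000100011010 → 0, fb=1
51: 001000110101 → 0, fb=0
52: 010001101010 → 0, fb=0
53: 100011010100 → 1, fb=1
54: 000110101001 → 0, fb=1
55: 001101010011 → 0, fb=1
56: 011010100111 → 0, fb=0
57: 110101001110 → 1, fb=0
58: 101010011100 → 1, fb=0
59: 010100111000 → 0, fb=0
60: 101001110000 → 1, fb=0
61: 010011100000 → 0, fb=1
62: 100111000001 → 1, fb=0
63: 001110000010 → 0, fb=0
64: 011100000100 → 0, fb=0
65: 111000001000 → 1, fb=0
66: 110000010000 → 1, fb=1
67: 100000100001 → 1, fb=1
68: 000001000011 → 0, fb=1
69: 000010000111 → 0, fb=1
70: 000100001111 → 0, fb=0
71: 001000011110 → 0, fb=1
72: 010000111101 → 0, fb=1
73: 100001111011 → 1, fb=0
74: 000011110110 → 0, fb=1
75: 000111101101 → 0, fb=1
76: 001111011011 → 0, fb=0
77: 011110110110 → 0, fb=1
78: 111101101101 → 1, fb=0
79: 111011011010 → 1, fb=0
80: 110110110100 → 1, fb=0
81: 101101101000 → 1, fb=1
82: 011011010001 → 0, fb=1
83: 110110100011 → 1, fb=1
84: 101101000111 → 1, fb=0
85: 011010001110 → 0, fb=1
86: 110100011101 → 1, fb=1
87: 101000111011 → 1, fb=0
88: 010001110110 → 0, fb=1
89: 100011101101 → 1, fb=0
90: 000111011010 → 0, fb=1
91: 001110110101 → 0, fb=0
92: 011101101010 → 0, fb=0
93: 111011010100 → 1, fb=1
94: 110110101001 → 1, fb=0
95: 101101010010 → 1, fb=1
96: 011010100101 → 0, fb=0
97: 110101001010 → 1, fb=0
98: 101010010100 → 1, fb=1
99: 010100101001 → 0, fb=1
100: 101001010011 → 1, fb=0
101: 010010100110 → 0, fb=1
102: 100101001101 → 1, fb=1
103: 001010011011 → 0, fb=0
104: 010100110110 → 0, fb=1
105: 101001101101 → 1, fb=0
106: 010011011010 → 0, fb=1
107: 100110110101 → 1, fb=1
108: 001101101011 → 0, fb=1
109: 011011010111 → 0, fb=1
110: 110110101111 → 1, fb=0
111: 101101011110 → 1, fb=0
112: 011010111100 → 0, fb=0

11011001000100001001001110101001111111001100000010000100011010100111000001000011110110110100011101101010010100110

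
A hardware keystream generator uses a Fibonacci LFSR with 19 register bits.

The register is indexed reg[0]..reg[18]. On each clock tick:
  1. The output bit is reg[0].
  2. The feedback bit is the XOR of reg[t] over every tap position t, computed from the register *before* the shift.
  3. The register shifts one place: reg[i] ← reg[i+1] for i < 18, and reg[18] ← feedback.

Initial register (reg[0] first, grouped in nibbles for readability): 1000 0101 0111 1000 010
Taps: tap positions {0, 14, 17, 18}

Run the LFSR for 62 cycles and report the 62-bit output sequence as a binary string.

10000101011110000100001110011001000000000100000110001011000110

k : reg_k → out_k, fb_k
0: 1000010101111000010 → 1, fb=0
1: 0000101011110000100 → 0, fb=0
2: 0001010111100001000 → 0, fb=0
3: 0010101111000010000 → 0, fb=1
4: 0101011110000100001 → 0, fb=1
5: 1010111100001000011 → 1, fb=1
6: 0101111000010000111 → 0, fb=0
7: 1011110000100001110 → 1, fb=0
8: 0111100001000011100 → 0, fb=1
9: 1111000010000111001 → 1, fb=1
10: 1110000100001110011 → 1, fb=0
11: 1100001000011100110 → 1, fb=0
12: 1000010000111001100 → 1, fb=1
13: 0000100001110011001 → 0, fb=0
14: 0001000011100110010 → 0, fb=0
15: 0010000111001100100 → 0, fb=0
16: 0100001110011001000 → 0, fb=0
17: 1000011100110010000 → 1, fb=0
18: 0000111001100100000 → 0, fb=0
19: 0001110011001000000 → 0, fb=0
20: 0011100110010000000 → 0, fb=0
21: 0111001100100000000 → 0, fb=0
22: 1110011001000000000 → 1, fb=1
23: 1100110010000000001 → 1, fb=0
24: 1001100100000000010 → 1, fb=0
25: 0011001000000000100 → 0, fb=0
26: 0110010000000001000 → 0, fb=0
27: 1100100000000010000 → 1, fb=0
28: 1001000000000100000 → 1, fb=1
29: 0010000000001000001 → 0, fb=1
30: 0100000000010000011 → 0, fb=0
31: 1000000000100000110 → 1, fb=0
32: 0000000001000001100 → 0, fb=0
33: 0000000010000011000 → 0, fb=1
34: 0000000100000110001 → 0, fb=0
35: 0000001000001100010 → 0, fb=1
36: 0000010000011000101 → 0, fb=1
37: 0000100000110001011 → 0, fb=0
38: 0001000001100010110 → 0, fb=0
39: 0010000011000101100 → 0, fb=0
40: 0100000110001011000 → 0, fb=1
41: 1000001100010110001 → 1, fb=1
42: 0000011000101100011 → 0, fb=0
43: 0000110001011000110 → 0, fb=1
44: 0001100010110001101 → 0, fb=1
45: 0011000101100011011 → 0, fb=1
46: 0110001011000110111 → 0, fb=1
47: 1100010110001101111 → 1, fb=1
48: 1000101100011011111 → 1, fb=0
49: 0001011000110111110 → 0, fb=0
50: 0010110001101111100 → 0, fb=1
51: 0101100011011111001 → 0, fb=0
52: 1011000110111110010 → 1, fb=1
53: 0110001101111100101 → 0, fb=1
54: 1100011011111001011 → 1, fb=1
55: 1000110111110010111 → 1, fb=0
56: 0001101111100101110 → 0, fb=1
57: 0011011111001011101 → 0, fb=0
58: 0110111110010111010 → 0, fb=0
59: 1101111100101110100 → 1, fb=0
60: 1011111001011101000 → 1, fb=1
61: 0111110010111010001 → 0, fb=0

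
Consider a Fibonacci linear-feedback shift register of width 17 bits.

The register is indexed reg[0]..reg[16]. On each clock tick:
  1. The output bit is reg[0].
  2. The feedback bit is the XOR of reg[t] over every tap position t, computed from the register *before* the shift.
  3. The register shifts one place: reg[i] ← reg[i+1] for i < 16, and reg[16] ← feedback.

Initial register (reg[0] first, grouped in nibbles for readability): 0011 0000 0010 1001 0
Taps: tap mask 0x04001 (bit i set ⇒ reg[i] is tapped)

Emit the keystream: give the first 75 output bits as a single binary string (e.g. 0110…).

tick  register→output (feedback)
  0  00110000001010010→0 (0)
  1  01100000010100100→0 (1)
  2  11000000101001001→1 (1)
  3  10000001010010011→1 (1)
  4  00000010100100111→0 (1)
  5  00000101001001111→0 (1)
  6  00001010010011111→0 (1)
  7  00010100100111111→0 (1)
  8  00101001001111111→0 (1)
  9  01010010011111111→0 (1)
 10  10100100111111111→1 (0)
 11  01001001111111110→0 (1)
 12  10010011111111101→1 (0)
 13  00100111111111010→0 (0)
 14  01001111111110100→0 (1)
 15  10011111111101001→1 (1)
 16  00111111111010011→0 (0)
 17  01111111110100110→0 (1)
 18  11111111101001101→1 (0)
 19  11111111010011010→1 (1)
 20  11111110100110101→1 (0)
 21  11111101001101010→1 (1)
 22  11111010011010101→1 (0)
 23  11110100110101010→1 (1)
 24  11101001101010101→1 (0)
 25  11010011010101010→1 (1)
 26  10100110101010101→1 (0)
 27  01001101010101010→0 (0)
 28  10011010101010100→1 (0)
 29  00110101010101000→0 (0)
 30  01101010101010000→0 (0)
 31  11010101010100000→1 (1)
 32  10101010101000001→1 (1)
 33  01010101010000011→0 (0)
 34  10101010100000110→1 (0)
 35  01010101000001100→0 (1)
 36  10101010000011001→1 (1)
 37  01010100000110011→0 (0)
 38  10101000001100110→1 (0)
 39  01010000011001100→0 (1)
 40  10100000110011001→1 (1)
 41  01000001100110011→0 (0)
 42  10000011001100110→1 (0)
 43  00000110011001100→0 (1)
 44  00001100110011001→0 (0)
 45  00011001100110010→0 (0)
 46  00110011001100100→0 (1)
 47  01100110011001001→0 (0)
 48  11001100110010010→1 (1)
 49  10011001100100101→1 (0)
 50  00110011001001010→0 (0)
 51  01100110010010100→0 (1)
 52  11001100100101001→1 (1)
 53  10011001001010011→1 (1)
 54  00110010010100111→0 (1)
 55  01100100101001111→0 (1)
 56  11001001010011111→1 (0)
 57  10010010100111110→1 (0)
 58  00100101001111100→0 (1)
 59  01001010011111001→0 (0)
 60  10010100111110010→1 (1)
 61  00101001111100101→0 (1)
 62  01010011111001011→0 (0)
 63  10100111110010110→1 (0)
 64  01001111100101100→0 (1)
 65  10011111001011001→1 (1)
 66  00111110010110011→0 (0)
 67  01111100101100110→0 (1)
 68  11111001011001101→1 (0)
 69  11110010110011010→1 (1)
 70  11100101100110101→1 (0)
 71  11001011001101010→1 (1)
 72  10010110011010101→1 (0)
 73  00101100110101010→0 (0)
 74  01011001101010100→0 (1)

001100000010100100111111111010011010101010100000110011001100100101001111100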